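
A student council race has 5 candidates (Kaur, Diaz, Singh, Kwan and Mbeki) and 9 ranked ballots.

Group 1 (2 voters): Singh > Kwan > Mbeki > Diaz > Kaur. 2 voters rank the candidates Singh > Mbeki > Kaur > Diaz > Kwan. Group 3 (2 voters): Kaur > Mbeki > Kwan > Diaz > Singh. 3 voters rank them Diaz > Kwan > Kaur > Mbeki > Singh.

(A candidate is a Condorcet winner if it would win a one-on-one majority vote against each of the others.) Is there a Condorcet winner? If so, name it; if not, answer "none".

none

Head-to-head results (9 voters):
Kaur vs Diaz: Kaur preferred on 2+2 = 4 ballots; Diaz wins 5–4.
Kaur vs Singh: Kaur preferred on 2+3 = 5 ballots; Kaur wins 5–4.
Kaur vs Kwan: 4 to 5, Kwan.
Kaur vs Mbeki: 2+3 = 5 for Kaur, 4 for Mbeki — Kaur by 5–4.
Diaz vs Singh: Diaz preferred on 2+3 = 5 ballots; Diaz wins 5–4.
Diaz vs Kwan: Diaz preferred on 2+3 = 5 ballots; Diaz wins 5–4.
Diaz vs Mbeki: Diaz is ranked higher on 3 ballots, Mbeki on 6. Mbeki wins 6–3.
Singh vs Kwan: Singh preferred on 2+2 = 4 ballots; Kwan wins 5–4.
Singh vs Mbeki: Singh is ranked higher on 2+2 = 4 ballots, Mbeki on 5. Mbeki wins 5–4.
Kwan vs Mbeki: Kwan preferred on 2+3 = 5 ballots; Kwan wins 5–4.
Each candidate drops at least one matchup (Kaur loses to Diaz; Diaz loses to Mbeki; Singh loses to Kaur; Kwan loses to Diaz; Mbeki loses to Kaur); the cycle Kaur > Mbeki > Diaz > Kaur rules out a Condorcet winner.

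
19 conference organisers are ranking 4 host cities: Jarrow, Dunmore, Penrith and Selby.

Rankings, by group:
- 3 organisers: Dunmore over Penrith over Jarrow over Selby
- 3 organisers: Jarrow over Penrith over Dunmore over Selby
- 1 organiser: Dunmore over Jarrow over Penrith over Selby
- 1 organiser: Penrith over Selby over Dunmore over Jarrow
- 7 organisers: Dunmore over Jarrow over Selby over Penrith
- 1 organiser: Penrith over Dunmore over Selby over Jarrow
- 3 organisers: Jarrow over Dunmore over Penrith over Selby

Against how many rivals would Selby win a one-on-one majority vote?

Selby against each rival (19 organisers):
Selby vs Jarrow: 2 to 17, Jarrow.
Selby vs Dunmore: 1 for Selby, 18 for Dunmore — Dunmore by 18–1.
Selby vs Penrith: 7 to 12, Penrith.
Selby beats no one; loses to Jarrow, Dunmore, Penrith — 0 pairwise wins.

0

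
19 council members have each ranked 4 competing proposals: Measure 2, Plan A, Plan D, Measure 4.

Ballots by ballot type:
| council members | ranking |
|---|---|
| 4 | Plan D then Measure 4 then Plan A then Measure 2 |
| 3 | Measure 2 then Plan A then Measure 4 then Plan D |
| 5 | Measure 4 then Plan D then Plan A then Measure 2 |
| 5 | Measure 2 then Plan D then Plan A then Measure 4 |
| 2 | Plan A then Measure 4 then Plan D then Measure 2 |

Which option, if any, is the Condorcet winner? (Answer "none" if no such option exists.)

Head-to-head results (19 council members):
Measure 2 vs Plan A: Plan A, 11–8.
Measure 2 vs Plan D: Plan D, 11–8.
Measure 2–Measure 4: Measure 4 11–8.
Plan A–Plan D: Plan D 14–5.
Plan A vs Measure 4: Plan A wins 10–9.
Plan D–Measure 4: Measure 4 10–9.
Every option loses at least once (Measure 2 loses to Plan A; Plan A loses to Plan D; Plan D loses to Measure 4; Measure 4 loses to Plan A). The majority relation contains the cycle Plan A > Measure 4 > Plan D > Plan A, so there is no Condorcet winner.

none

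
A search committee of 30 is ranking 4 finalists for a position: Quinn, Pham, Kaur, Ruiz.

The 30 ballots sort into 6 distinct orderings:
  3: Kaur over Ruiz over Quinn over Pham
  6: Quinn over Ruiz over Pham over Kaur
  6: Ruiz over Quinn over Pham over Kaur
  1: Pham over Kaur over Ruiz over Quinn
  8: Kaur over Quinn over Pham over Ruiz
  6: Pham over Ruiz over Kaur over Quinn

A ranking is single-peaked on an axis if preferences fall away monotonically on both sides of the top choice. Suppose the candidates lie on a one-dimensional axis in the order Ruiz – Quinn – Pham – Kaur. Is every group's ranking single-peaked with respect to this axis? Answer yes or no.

Axis positions: Ruiz=1, Quinn=2, Pham=3, Kaur=4.
Group 1: ranking walks positions 4-1-2-3; Ruiz is ranked above Pham even though Pham lies between Ruiz and the peak Kaur on the axis — preferences dip and rise again. Not single-peaked.
Group 2 (peak Quinn at position 2): ranking walks positions 2-1-3-4, expanding outward from the peak — single-peaked.
Group 3 (peak Ruiz at position 1): ranking walks positions 1-2-3-4, expanding outward from the peak — single-peaked.
Group 4: ranking walks positions 3-4-1-2; Ruiz is ranked above Quinn even though Quinn lies between Ruiz and the peak Pham on the axis — preferences dip and rise again. Not single-peaked.
Group 5: ranking walks positions 4-2-3-1; Quinn is ranked above Pham even though Pham lies between Quinn and the peak Kaur on the axis — preferences dip and rise again. Not single-peaked.
Group 6: ranking walks positions 3-1-4-2; Ruiz is ranked above Quinn even though Quinn lies between Ruiz and the peak Pham on the axis — preferences dip and rise again. Not single-peaked.
Group 1 violates single-peakedness, so the profile is not single-peaked on this axis.

no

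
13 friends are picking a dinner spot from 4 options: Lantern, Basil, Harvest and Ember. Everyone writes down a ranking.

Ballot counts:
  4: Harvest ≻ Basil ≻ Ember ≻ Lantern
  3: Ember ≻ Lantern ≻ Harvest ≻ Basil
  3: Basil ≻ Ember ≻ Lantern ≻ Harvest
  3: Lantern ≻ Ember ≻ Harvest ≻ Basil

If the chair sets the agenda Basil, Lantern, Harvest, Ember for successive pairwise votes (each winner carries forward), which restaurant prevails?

Round 1: Basil vs Lantern — 7–6, Basil advances.
Round 2: Basil vs Harvest — 3–10, Harvest advances.
Round 3: Harvest vs Ember — 4–9, Ember advances.
The agenda winner is Ember.

Ember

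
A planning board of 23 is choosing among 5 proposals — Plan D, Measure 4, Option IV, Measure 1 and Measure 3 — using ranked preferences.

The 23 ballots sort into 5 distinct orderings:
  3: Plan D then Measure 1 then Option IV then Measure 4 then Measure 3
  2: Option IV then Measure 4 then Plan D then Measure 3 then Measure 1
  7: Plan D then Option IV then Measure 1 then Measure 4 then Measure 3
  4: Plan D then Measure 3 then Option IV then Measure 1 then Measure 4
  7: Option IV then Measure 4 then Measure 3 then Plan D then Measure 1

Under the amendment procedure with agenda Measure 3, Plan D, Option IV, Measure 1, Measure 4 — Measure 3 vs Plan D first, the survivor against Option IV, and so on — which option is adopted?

Plan D

Round 1: Measure 3 vs Plan D — 7–16, Plan D advances.
Round 2: Plan D vs Option IV — 14–9, Plan D advances.
Round 3: Plan D vs Measure 1 — 23–0, Plan D advances.
Round 4: Plan D vs Measure 4 — 14–9, Plan D advances.
Plan D survives the agenda.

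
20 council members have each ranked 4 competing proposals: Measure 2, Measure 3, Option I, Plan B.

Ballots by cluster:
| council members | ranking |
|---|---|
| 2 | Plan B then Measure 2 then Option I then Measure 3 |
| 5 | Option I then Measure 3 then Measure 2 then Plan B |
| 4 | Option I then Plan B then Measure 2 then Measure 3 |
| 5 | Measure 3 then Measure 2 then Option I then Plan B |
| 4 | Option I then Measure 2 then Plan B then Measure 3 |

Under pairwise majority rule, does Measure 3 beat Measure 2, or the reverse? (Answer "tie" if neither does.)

tie

Ballots ranking Measure 3 above Measure 2: 5 + 5 = 10.
Ballots ranking Measure 2 above Measure 3: 20 − 10 = 10.
10–10: the pair ties.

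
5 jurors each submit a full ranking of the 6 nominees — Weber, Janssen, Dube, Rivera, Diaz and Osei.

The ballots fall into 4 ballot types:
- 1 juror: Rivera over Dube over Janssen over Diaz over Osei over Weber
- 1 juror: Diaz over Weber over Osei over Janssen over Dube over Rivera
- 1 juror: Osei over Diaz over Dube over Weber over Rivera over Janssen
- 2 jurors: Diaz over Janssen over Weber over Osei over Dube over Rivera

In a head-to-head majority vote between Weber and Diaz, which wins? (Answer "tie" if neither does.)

Diaz

No ballot ranks Weber above Diaz: 0.
Ballots ranking Diaz above Weber: 5 − 0 = 5.
Diaz wins the head-to-head 5–0.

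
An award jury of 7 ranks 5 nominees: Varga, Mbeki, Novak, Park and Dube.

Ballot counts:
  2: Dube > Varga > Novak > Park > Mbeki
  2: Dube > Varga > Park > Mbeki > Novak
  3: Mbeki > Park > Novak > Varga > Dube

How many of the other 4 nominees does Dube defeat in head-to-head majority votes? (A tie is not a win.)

Dube against each rival (7 jurors):
Dube–Varga: Dube 4–3.
Dube vs Mbeki: Dube is ranked higher on 2+2 = 4 ballots, Mbeki on 3. Dube wins 4–3.
Dube vs Novak: Dube is ranked higher on 2+2 = 4 ballots, Novak on 3. Dube wins 4–3.
Dube vs Park: Dube is ranked higher on 2+2 = 4 ballots, Park on 3. Dube wins 4–3.
Dube beats Varga, Mbeki, Novak, Park — 4 pairwise wins.

4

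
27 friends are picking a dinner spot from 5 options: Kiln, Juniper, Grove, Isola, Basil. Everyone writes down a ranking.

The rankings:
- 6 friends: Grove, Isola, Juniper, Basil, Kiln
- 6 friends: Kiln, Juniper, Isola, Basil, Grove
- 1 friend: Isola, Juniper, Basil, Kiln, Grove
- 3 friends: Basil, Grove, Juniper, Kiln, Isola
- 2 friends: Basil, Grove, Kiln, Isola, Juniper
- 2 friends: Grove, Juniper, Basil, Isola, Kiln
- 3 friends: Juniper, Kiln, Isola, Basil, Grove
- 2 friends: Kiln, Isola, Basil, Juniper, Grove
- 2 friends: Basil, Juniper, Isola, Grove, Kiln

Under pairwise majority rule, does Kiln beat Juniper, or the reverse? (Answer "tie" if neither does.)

Ballots ranking Kiln above Juniper: 6 + 2 + 2 = 10.
Ballots ranking Juniper above Kiln: 27 − 10 = 17.
Juniper wins the head-to-head 17–10.

Juniper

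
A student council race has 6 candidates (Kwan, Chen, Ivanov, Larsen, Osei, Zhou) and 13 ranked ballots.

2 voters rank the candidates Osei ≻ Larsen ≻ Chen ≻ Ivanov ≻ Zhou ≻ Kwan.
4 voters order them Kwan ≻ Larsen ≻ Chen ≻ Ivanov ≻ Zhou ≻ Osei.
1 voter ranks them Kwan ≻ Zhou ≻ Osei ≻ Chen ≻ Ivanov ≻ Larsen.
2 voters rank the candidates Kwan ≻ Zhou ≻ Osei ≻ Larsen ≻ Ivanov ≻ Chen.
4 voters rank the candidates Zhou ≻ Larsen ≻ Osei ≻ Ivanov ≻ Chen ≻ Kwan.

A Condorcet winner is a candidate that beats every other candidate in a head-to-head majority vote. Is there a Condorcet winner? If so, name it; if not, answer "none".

Check each pair by majority over 13 ballots:
Kwan vs Chen: 4+1+2 = 7 for Kwan, 6 for Chen — Kwan by 7–6.
Kwan vs Ivanov: 7 to 6, Kwan.
Kwan vs Larsen: 4+1+2 = 7 for Kwan, 6 for Larsen — Kwan by 7–6.
Kwan vs Osei: Kwan preferred on 4+1+2 = 7 ballots; Kwan wins 7–6.
Kwan vs Zhou: Kwan preferred on 4+1+2 = 7 ballots; Kwan wins 7–6.
Chen vs Ivanov: Chen is ranked higher on 2+4+1 = 7 ballots, Ivanov on 6. Chen wins 7–6.
Chen vs Larsen: Chen preferred on 1 ballot; Larsen wins 12–1.
Chen vs Osei: Chen preferred on 4 ballots; Osei wins 9–4.
Chen vs Zhou: Chen preferred on 2+4 = 6 ballots; Zhou wins 7–6.
Ivanov vs Larsen: Ivanov preferred on 1 ballot; Larsen wins 12–1.
Ivanov vs Osei: Ivanov is ranked higher on 4 ballots, Osei on 9. Osei wins 9–4.
Ivanov vs Zhou: 6 to 7, Zhou.
Larsen vs Osei: Larsen preferred on 4+4 = 8 ballots; Larsen wins 8–5.
Larsen vs Zhou: Larsen is ranked higher on 2+4 = 6 ballots, Zhou on 7. Zhou wins 7–6.
Osei vs Zhou: Osei is ranked higher on 2 ballots, Zhou on 11. Zhou wins 11–2.
Only Kwan has no losses; Kwan is the Condorcet winner.

Kwan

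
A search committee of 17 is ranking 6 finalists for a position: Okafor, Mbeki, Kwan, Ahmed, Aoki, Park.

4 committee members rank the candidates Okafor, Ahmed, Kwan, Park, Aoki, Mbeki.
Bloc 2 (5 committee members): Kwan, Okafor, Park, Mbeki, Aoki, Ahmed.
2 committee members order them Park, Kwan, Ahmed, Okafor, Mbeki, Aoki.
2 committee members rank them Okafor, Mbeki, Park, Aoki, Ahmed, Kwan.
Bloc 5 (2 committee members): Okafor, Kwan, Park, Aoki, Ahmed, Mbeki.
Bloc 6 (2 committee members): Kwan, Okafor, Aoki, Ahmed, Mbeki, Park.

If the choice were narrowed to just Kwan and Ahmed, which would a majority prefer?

Kwan

Ballots ranking Kwan above Ahmed: 5 + 2 + 2 + 2 = 11.
Ballots ranking Ahmed above Kwan: 17 − 11 = 6.
Kwan wins the head-to-head 11–6.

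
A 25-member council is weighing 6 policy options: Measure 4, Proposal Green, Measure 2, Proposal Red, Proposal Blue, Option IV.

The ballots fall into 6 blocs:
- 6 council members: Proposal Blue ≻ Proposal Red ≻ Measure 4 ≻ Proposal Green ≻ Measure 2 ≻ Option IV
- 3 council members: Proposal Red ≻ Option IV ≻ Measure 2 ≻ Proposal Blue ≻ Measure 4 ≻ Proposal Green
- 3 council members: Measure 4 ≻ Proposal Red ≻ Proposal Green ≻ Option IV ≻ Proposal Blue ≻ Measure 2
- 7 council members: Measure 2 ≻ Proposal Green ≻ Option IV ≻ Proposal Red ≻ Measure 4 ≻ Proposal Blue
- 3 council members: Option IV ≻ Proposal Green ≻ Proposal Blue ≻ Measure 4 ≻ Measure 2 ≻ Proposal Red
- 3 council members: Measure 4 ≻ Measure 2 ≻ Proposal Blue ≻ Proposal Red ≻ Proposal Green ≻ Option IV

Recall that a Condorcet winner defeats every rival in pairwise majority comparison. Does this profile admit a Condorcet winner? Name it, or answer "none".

none

Head-to-head results (25 council members):
Measure 4 vs Proposal Green: 15 to 10, Measure 4.
Measure 4–Measure 2: Measure 4 15–10.
Measure 4 vs Proposal Red: Measure 4 preferred on 3+3+3 = 9 ballots; Proposal Red wins 16–9.
Measure 4 vs Proposal Blue: 13 to 12, Measure 4.
Measure 4–Option IV: Option IV 13–12.
Proposal Green vs Measure 2: Proposal Green preferred on 6+3+3 = 12 ballots; Measure 2 wins 13–12.
Proposal Green vs Proposal Red: Proposal Red wins 15–10.
Proposal Green vs Proposal Blue: Proposal Green, 13–12.
Proposal Green–Option IV: Proposal Green 19–6.
Measure 2 vs Proposal Red: Measure 2 wins 13–12.
Measure 2 vs Proposal Blue: 3+7+3 = 13 for Measure 2, 12 for Proposal Blue — Measure 2 by 13–12.
Measure 2 vs Option IV: Measure 2 wins 16–9.
Proposal Red vs Proposal Blue: Proposal Red is ranked higher on 3+3+7 = 13 ballots, Proposal Blue on 12. Proposal Red wins 13–12.
Proposal Red vs Option IV: Proposal Red preferred on 6+3+3+3 = 15 ballots; Proposal Red wins 15–10.
Proposal Blue vs Option IV: Proposal Blue is ranked higher on 6+3 = 9 ballots, Option IV on 16. Option IV wins 16–9.
Every option loses at least once (Measure 4 loses to Proposal Red; Proposal Green loses to Measure 4; Measure 2 loses to Measure 4; Proposal Red loses to Measure 2; Proposal Blue loses to Measure 4; Option IV loses to Proposal Green). The majority relation contains the cycle Measure 4 → Proposal Green → Option IV → Measure 4, so there is no Condorcet winner.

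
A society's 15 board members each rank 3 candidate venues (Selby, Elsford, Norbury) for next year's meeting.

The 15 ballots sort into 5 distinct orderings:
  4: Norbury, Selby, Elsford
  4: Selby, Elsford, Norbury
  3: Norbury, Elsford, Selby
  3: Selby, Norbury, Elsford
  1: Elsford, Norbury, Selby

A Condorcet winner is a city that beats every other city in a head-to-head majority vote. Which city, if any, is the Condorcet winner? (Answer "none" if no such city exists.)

Norbury

Check each pair by majority over 15 ballots:
Selby vs Elsford: 4+4+3 = 11 for Selby, 4 for Elsford — Selby by 11–4.
Selby vs Norbury: Selby preferred on 4+3 = 7 ballots; Norbury wins 8–7.
Elsford vs Norbury: Elsford is ranked higher on 4+1 = 5 ballots, Norbury on 10. Norbury wins 10–5.
Norbury defeats every rival head-to-head and is the Condorcet winner.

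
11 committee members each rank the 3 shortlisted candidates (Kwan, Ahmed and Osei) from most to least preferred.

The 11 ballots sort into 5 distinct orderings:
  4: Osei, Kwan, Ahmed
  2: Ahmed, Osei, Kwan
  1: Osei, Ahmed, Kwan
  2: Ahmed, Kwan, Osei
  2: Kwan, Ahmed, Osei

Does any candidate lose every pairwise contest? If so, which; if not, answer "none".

none

Pairwise majorities:
Kwan vs Ahmed: 4+2 = 6 for Kwan, 5 for Ahmed — Kwan by 6–5.
Kwan vs Osei: 2+2 = 4 for Kwan, 7 for Osei — Osei by 7–4.
Ahmed vs Osei: Ahmed, 6–5.
Every candidate wins at least one matchup (Kwan beats Ahmed; Ahmed beats Osei; Osei beats Kwan), so there is no Condorcet loser.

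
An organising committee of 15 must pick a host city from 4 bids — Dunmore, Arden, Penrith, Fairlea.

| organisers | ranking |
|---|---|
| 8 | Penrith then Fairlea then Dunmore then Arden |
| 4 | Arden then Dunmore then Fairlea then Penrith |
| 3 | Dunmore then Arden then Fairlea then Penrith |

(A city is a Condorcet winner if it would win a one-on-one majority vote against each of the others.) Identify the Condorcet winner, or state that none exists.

Check each pair by majority over 15 ballots:
Dunmore–Arden: Dunmore 11–4.
Dunmore vs Penrith: 7 to 8, Penrith.
Dunmore vs Fairlea: 4+3 = 7 for Dunmore, 8 for Fairlea — Fairlea by 8–7.
Arden–Penrith: Penrith 8–7.
Arden vs Fairlea: Fairlea wins 8–7.
Penrith vs Fairlea: 8 for Penrith, 7 for Fairlea — Penrith by 8–7.
Penrith beats each of Dunmore, Arden, Fairlea — Penrith is the Condorcet winner.

Penrith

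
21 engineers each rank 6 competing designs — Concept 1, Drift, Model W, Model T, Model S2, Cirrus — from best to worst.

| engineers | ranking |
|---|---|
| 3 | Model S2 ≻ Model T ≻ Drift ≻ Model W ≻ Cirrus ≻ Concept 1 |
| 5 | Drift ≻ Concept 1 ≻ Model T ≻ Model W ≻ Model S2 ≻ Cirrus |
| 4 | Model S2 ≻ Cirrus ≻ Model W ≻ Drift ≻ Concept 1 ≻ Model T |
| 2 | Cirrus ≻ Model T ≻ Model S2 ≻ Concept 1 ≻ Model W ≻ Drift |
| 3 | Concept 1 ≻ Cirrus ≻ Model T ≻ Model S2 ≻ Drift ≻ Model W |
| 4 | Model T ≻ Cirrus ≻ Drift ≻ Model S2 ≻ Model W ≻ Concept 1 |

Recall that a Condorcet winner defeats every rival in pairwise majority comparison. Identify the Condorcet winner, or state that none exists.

none

Head-to-head results (21 engineers):
Concept 1 vs Drift: Drift, 16–5.
Concept 1 vs Model W: Model W wins 11–10.
Concept 1 vs Model T: Concept 1 wins 12–9.
Concept 1 vs Model S2: Model S2, 13–8.
Concept 1 vs Cirrus: Cirrus, 13–8.
Drift vs Model W: Drift, 15–6.
Drift–Model T: Model T 12–9.
Drift vs Model S2: Model S2, 12–9.
Drift–Cirrus: Cirrus 13–8.
Model W–Model T: Model T 17–4.
Model W vs Model S2: Model S2 wins 16–5.
Model W vs Cirrus: Cirrus, 13–8.
Model T–Model S2: Model T 14–7.
Model T vs Cirrus: Model T, 12–9.
Model S2 vs Cirrus: Model S2 wins 12–9.
Each design drops at least one matchup (Concept 1 loses to Drift; Drift loses to Model T; Model W loses to Drift; Model T loses to Concept 1; Model S2 loses to Model T; Cirrus loses to Model T); the cycle Concept 1 > Model T > Drift > Concept 1 rules out a Condorcet winner.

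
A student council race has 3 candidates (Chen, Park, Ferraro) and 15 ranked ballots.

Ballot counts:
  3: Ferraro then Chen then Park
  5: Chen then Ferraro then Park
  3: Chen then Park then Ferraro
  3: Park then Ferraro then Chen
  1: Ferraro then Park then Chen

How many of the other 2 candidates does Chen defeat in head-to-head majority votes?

Chen against each rival (15 voters):
Chen vs Park: Chen wins 11–4.
Chen–Ferraro: Chen 8–7.
Chen beats Park, Ferraro — 2 pairwise wins.

2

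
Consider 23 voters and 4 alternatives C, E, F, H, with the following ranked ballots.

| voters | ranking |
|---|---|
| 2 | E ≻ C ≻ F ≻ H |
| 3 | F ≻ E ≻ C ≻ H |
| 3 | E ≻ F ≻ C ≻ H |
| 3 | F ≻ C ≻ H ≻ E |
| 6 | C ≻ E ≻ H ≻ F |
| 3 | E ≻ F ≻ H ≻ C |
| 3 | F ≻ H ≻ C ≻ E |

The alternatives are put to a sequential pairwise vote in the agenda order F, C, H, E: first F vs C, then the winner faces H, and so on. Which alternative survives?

Round 1: F vs C — 15–8, F advances.
Round 2: F vs H — 17–6, F advances.
Round 3: F vs E — 9–14, E advances.
E survives the agenda.

E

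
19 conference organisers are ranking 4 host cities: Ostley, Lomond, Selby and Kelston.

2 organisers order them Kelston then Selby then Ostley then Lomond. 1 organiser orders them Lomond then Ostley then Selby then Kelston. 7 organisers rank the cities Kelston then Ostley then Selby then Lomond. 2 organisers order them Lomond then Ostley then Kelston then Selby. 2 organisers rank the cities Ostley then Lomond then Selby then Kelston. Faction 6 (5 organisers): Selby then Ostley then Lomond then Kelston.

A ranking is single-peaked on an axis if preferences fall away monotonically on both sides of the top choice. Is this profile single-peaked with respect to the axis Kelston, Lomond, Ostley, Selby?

no

Axis positions: Kelston=1, Lomond=2, Ostley=3, Selby=4.
Faction 1: ranking walks positions 1-4-3-2; Selby is ranked above Lomond even though Lomond lies between Selby and the peak Kelston on the axis — preferences dip and rise again. Not single-peaked.
Faction 2 (peak Lomond at position 2): ranking walks positions 2-3-4-1, expanding outward from the peak — single-peaked.
Faction 3: ranking walks positions 1-3-4-2; Ostley is ranked above Lomond even though Lomond lies between Ostley and the peak Kelston on the axis — preferences dip and rise again. Not single-peaked.
Faction 4 (peak Lomond at position 2): ranking walks positions 2-3-1-4, expanding outward from the peak — single-peaked.
Faction 5 (peak Ostley at position 3): ranking walks positions 3-2-4-1, expanding outward from the peak — single-peaked.
Faction 6 (peak Selby at position 4): ranking walks positions 4-3-2-1, expanding outward from the peak — single-peaked.
Faction 1 violates single-peakedness, so the profile is not single-peaked on this axis.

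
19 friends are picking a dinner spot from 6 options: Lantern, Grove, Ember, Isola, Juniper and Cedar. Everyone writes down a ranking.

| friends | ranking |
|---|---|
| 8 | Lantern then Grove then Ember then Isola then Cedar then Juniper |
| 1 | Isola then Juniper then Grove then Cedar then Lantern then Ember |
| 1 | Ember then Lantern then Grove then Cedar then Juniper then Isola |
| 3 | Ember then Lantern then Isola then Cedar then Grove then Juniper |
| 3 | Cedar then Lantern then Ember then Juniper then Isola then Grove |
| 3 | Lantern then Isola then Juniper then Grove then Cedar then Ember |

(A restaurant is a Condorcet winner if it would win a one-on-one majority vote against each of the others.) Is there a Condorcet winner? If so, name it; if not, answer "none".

Lantern

Pairwise majorities:
Lantern vs Grove: Lantern, 18–1.
Lantern–Ember: Lantern 15–4.
Lantern–Isola: Lantern 18–1.
Lantern vs Juniper: Lantern, 18–1.
Lantern vs Cedar: Lantern, 15–4.
Grove–Ember: Grove 12–7.
Grove–Isola: Isola 10–9.
Grove vs Juniper: Grove, 12–7.
Grove–Cedar: Grove 13–6.
Ember vs Isola: Ember wins 15–4.
Ember vs Juniper: Ember wins 15–4.
Ember–Cedar: Ember 12–7.
Isola–Juniper: Isola 15–4.
Isola vs Cedar: Isola, 15–4.
Juniper vs Cedar: Cedar, 15–4.
Only Lantern has no losses; Lantern is the Condorcet winner.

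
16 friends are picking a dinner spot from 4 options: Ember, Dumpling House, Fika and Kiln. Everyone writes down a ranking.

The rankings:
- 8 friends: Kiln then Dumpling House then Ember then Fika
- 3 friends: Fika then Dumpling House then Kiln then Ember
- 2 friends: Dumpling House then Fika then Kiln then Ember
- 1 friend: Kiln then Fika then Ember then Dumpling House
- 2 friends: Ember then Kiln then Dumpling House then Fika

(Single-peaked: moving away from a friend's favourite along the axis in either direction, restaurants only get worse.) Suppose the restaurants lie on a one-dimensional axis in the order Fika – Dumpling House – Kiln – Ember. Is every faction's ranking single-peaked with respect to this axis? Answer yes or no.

no

Axis positions: Fika=1, Dumpling House=2, Kiln=3, Ember=4.
Faction 1 (peak Kiln at position 3): ranking walks positions 3-2-4-1, expanding outward from the peak — single-peaked.
Faction 2 (peak Fika at position 1): ranking walks positions 1-2-3-4, expanding outward from the peak — single-peaked.
Faction 3 (peak Dumpling House at position 2): ranking walks positions 2-1-3-4, expanding outward from the peak — single-peaked.
Faction 4: ranking walks positions 3-1-4-2; Fika is ranked above Dumpling House even though Dumpling House lies between Fika and the peak Kiln on the axis — preferences dip and rise again. Not single-peaked.
Faction 5 (peak Ember at position 4): ranking walks positions 4-3-2-1, expanding outward from the peak — single-peaked.
Faction 4 violates single-peakedness, so the profile is not single-peaked on this axis.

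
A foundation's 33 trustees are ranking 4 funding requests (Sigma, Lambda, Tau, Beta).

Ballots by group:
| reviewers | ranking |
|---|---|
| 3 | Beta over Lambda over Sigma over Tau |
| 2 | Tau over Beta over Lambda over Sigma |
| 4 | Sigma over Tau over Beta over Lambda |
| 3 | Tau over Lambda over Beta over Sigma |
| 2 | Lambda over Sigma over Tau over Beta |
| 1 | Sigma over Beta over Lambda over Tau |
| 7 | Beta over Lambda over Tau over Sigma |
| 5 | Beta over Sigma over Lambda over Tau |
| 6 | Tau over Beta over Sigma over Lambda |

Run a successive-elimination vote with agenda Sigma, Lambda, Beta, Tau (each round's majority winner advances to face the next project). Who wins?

Round 1: Sigma vs Lambda — 16–17, Lambda advances.
Round 2: Lambda vs Beta — 5–28, Beta advances.
Round 3: Beta vs Tau — 16–17, Tau advances.
Tau survives the agenda.

Tau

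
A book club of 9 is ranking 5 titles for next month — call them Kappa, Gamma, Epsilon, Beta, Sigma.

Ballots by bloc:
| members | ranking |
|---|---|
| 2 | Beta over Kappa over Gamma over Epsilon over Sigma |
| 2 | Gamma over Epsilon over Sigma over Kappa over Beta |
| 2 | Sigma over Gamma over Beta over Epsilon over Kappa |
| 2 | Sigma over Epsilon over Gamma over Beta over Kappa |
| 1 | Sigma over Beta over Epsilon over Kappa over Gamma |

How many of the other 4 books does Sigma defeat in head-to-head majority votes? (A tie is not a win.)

4

Sigma against each rival (9 members):
Sigma vs Kappa: Sigma preferred on 2+2+2+1 = 7 ballots; Sigma wins 7–2.
Sigma–Gamma: Sigma 5–4.
Sigma vs Epsilon: 5 to 4, Sigma.
Sigma vs Beta: Sigma preferred on 2+2+2+1 = 7 ballots; Sigma wins 7–2.
Sigma beats Kappa, Gamma, Epsilon, Beta — 4 pairwise wins.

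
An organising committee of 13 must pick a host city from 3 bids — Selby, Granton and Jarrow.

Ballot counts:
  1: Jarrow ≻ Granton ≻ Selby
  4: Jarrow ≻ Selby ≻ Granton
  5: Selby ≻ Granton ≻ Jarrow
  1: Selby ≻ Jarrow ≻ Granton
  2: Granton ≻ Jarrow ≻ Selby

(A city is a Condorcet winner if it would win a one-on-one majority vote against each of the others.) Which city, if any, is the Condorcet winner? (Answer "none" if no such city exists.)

none

Check each pair by majority over 13 ballots:
Selby vs Granton: Selby preferred on 4+5+1 = 10 ballots; Selby wins 10–3.
Selby vs Jarrow: 6 to 7, Jarrow.
Granton vs Jarrow: 7 to 6, Granton.
No city is unbeaten: Selby loses to Jarrow; Granton loses to Selby; Jarrow loses to Granton. In particular Selby > Granton > Jarrow > Selby is a majority cycle — no Condorcet winner exists.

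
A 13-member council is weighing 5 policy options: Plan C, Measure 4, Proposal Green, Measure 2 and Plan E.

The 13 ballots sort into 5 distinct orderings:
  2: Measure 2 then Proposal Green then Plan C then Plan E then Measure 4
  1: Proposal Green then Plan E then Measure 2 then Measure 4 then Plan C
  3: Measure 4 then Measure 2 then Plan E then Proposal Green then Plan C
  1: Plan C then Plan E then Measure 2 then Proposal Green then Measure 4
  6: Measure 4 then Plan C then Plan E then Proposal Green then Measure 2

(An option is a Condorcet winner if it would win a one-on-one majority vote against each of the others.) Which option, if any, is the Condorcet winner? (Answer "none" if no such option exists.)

Head-to-head results (13 council members):
Plan C vs Measure 4: Measure 4 wins 10–3.
Plan C vs Proposal Green: Plan C is ranked higher on 1+6 = 7 ballots, Proposal Green on 6. Plan C wins 7–6.
Plan C vs Measure 2: Plan C is ranked higher on 1+6 = 7 ballots, Measure 2 on 6. Plan C wins 7–6.
Plan C vs Plan E: Plan C wins 9–4.
Measure 4 vs Proposal Green: Measure 4, 9–4.
Measure 4 vs Measure 2: 9 to 4, Measure 4.
Measure 4 vs Plan E: 3+6 = 9 for Measure 4, 4 for Plan E — Measure 4 by 9–4.
Proposal Green–Measure 2: Proposal Green 7–6.
Proposal Green vs Plan E: Proposal Green preferred on 2+1 = 3 ballots; Plan E wins 10–3.
Measure 2 vs Plan E: Measure 2 is ranked higher on 2+3 = 5 ballots, Plan E on 8. Plan E wins 8–5.
Measure 4 defeats every rival head-to-head and is the Condorcet winner.

Measure 4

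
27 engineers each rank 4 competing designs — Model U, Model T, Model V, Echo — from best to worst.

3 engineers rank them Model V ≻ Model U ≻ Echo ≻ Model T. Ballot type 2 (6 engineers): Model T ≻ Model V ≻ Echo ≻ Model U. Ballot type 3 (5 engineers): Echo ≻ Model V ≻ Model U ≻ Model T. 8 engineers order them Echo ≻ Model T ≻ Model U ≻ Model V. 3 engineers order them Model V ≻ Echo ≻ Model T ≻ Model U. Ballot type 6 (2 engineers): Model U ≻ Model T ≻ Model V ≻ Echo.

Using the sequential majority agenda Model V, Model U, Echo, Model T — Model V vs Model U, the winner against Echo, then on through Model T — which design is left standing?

Round 1: Model V vs Model U — 17–10, Model V advances.
Round 2: Model V vs Echo — 14–13, Model V advances.
Round 3: Model V vs Model T — 11–16, Model T advances.
Model T survives the agenda.

Model T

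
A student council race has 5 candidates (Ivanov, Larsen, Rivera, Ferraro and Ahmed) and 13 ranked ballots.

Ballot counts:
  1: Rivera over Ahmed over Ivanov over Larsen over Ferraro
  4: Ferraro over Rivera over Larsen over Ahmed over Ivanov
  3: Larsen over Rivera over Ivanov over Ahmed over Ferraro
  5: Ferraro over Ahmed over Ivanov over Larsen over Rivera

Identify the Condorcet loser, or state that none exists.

Ivanov

Head-to-head results (13 voters):
Ivanov–Larsen: Larsen 7–6.
Ivanov vs Rivera: Rivera wins 8–5.
Ivanov vs Ferraro: Ferraro, 9–4.
Ivanov vs Ahmed: Ahmed, 10–3.
Larsen vs Rivera: 8 to 5, Larsen.
Larsen vs Ferraro: Larsen is ranked higher on 1+3 = 4 ballots, Ferraro on 9. Ferraro wins 9–4.
Larsen vs Ahmed: Larsen wins 7–6.
Rivera vs Ferraro: Ferraro, 9–4.
Rivera vs Ahmed: Rivera is ranked higher on 1+4+3 = 8 ballots, Ahmed on 5. Rivera wins 8–5.
Ferraro vs Ahmed: Ferraro wins 9–4.
Ivanov is beaten in every head-to-head and is the Condorcet loser.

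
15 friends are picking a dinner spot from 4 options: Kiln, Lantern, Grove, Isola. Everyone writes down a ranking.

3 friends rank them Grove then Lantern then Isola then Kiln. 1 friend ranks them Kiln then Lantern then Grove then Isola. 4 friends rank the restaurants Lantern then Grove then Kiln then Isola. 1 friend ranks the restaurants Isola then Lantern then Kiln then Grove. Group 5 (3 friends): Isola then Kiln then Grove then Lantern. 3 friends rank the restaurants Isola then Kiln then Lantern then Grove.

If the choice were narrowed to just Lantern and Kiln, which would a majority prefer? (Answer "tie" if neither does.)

Ballots ranking Lantern above Kiln: 3 + 4 + 1 = 8.
Ballots ranking Kiln above Lantern: 15 − 8 = 7.
Lantern wins the head-to-head 8–7.

Lantern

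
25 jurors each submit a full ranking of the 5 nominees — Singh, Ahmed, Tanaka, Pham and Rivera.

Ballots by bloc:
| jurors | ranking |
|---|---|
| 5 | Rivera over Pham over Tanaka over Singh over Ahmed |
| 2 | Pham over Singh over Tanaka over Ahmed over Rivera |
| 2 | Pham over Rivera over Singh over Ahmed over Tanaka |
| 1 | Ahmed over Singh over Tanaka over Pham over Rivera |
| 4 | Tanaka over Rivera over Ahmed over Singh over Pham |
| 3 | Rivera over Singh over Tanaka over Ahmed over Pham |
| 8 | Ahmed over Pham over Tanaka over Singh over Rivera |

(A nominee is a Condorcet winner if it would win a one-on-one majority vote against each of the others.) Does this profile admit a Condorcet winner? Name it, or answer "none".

Head-to-head results (25 jurors):
Singh vs Ahmed: 5+2+2+3 = 12 for Singh, 13 for Ahmed — Ahmed by 13–12.
Singh vs Tanaka: 8 to 17, Tanaka.
Singh vs Pham: Singh preferred on 1+4+3 = 8 ballots; Pham wins 17–8.
Singh vs Rivera: Singh is ranked higher on 2+1+8 = 11 ballots, Rivera on 14. Rivera wins 14–11.
Ahmed vs Tanaka: Ahmed is ranked higher on 2+1+8 = 11 ballots, Tanaka on 14. Tanaka wins 14–11.
Ahmed vs Pham: 16 to 9, Ahmed.
Ahmed vs Rivera: 2+1+8 = 11 for Ahmed, 14 for Rivera — Rivera by 14–11.
Tanaka vs Pham: 8 to 17, Pham.
Tanaka vs Rivera: 2+1+4+8 = 15 for Tanaka, 10 for Rivera — Tanaka by 15–10.
Pham vs Rivera: 13 to 12, Pham.
Every nominee loses at least once (Singh loses to Ahmed; Ahmed loses to Tanaka; Tanaka loses to Pham; Pham loses to Ahmed; Rivera loses to Tanaka). The majority relation contains the cycle Ahmed beats Pham beats Tanaka beats Ahmed, so there is no Condorcet winner.

none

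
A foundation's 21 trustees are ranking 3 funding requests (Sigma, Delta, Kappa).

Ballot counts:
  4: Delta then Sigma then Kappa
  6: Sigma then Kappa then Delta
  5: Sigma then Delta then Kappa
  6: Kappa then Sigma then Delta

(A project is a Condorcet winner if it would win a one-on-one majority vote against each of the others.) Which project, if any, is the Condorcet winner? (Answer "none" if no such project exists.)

Check each pair by majority over 21 ballots:
Sigma–Delta: Sigma 17–4.
Sigma–Kappa: Sigma 15–6.
Delta vs Kappa: 9 to 12, Kappa.
Only Sigma has no losses; Sigma is the Condorcet winner.

Sigma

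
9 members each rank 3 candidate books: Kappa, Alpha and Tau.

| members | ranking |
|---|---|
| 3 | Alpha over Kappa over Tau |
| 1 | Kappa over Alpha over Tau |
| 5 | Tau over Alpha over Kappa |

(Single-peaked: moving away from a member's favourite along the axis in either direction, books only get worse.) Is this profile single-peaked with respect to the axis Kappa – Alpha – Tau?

Axis positions: Kappa=1, Alpha=2, Tau=3.
Ballot type 1 (peak Alpha at position 2): ranking walks positions 2-1-3, expanding outward from the peak — single-peaked.
Ballot type 2 (peak Kappa at position 1): ranking walks positions 1-2-3, expanding outward from the peak — single-peaked.
Ballot type 3 (peak Tau at position 3): ranking walks positions 3-2-1, expanding outward from the peak — single-peaked.
Every ranking is single-peaked on this axis.

yes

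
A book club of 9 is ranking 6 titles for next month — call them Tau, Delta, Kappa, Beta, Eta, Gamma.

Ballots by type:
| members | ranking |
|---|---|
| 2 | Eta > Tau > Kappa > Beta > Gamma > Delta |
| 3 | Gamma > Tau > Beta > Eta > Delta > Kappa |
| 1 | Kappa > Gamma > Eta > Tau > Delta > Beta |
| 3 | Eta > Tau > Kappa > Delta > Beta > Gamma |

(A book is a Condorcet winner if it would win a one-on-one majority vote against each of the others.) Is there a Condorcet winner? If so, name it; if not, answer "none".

Eta

Check each pair by majority over 9 ballots:
Tau vs Delta: 9 to 0, Tau.
Tau vs Kappa: Tau preferred on 2+3+3 = 8 ballots; Tau wins 8–1.
Tau vs Beta: 9 to 0, Tau.
Tau vs Eta: 3 for Tau, 6 for Eta — Eta by 6–3.
Tau vs Gamma: 2+3 = 5 for Tau, 4 for Gamma — Tau by 5–4.
Delta vs Kappa: Delta preferred on 3 ballots; Kappa wins 6–3.
Delta vs Beta: Delta is ranked higher on 1+3 = 4 ballots, Beta on 5. Beta wins 5–4.
Delta vs Eta: 0 to 9, Eta.
Delta vs Gamma: Delta preferred on 3 ballots; Gamma wins 6–3.
Kappa vs Beta: 6 to 3, Kappa.
Kappa vs Eta: Kappa preferred on 1 ballot; Eta wins 8–1.
Kappa vs Gamma: Kappa preferred on 2+1+3 = 6 ballots; Kappa wins 6–3.
Beta vs Eta: 3 for Beta, 6 for Eta — Eta by 6–3.
Beta vs Gamma: 5 to 4, Beta.
Eta vs Gamma: Eta preferred on 2+3 = 5 ballots; Eta wins 5–4.
Only Eta has no losses; Eta is the Condorcet winner.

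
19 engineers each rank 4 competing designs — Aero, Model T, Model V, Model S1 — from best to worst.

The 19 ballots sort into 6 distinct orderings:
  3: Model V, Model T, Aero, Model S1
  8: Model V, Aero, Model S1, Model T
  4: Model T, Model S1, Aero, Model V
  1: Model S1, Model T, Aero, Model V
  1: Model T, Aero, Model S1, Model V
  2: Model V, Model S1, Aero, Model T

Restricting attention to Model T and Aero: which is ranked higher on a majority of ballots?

Aero

Ballots ranking Model T above Aero: 3 + 4 + 1 + 1 = 9.
Ballots ranking Aero above Model T: 19 − 9 = 10.
Aero wins the head-to-head 10–9.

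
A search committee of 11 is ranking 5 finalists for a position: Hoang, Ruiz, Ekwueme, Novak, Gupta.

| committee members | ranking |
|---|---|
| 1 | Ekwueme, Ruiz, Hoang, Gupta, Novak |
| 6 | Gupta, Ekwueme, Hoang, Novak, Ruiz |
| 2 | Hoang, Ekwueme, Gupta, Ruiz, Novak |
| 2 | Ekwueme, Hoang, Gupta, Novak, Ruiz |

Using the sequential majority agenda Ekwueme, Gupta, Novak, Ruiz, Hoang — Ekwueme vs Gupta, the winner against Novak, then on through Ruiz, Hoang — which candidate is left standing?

Gupta

Round 1: Ekwueme vs Gupta — 5–6, Gupta advances.
Round 2: Gupta vs Novak — 11–0, Gupta advances.
Round 3: Gupta vs Ruiz — 10–1, Gupta advances.
Round 4: Gupta vs Hoang — 6–5, Gupta advances.
The agenda winner is Gupta.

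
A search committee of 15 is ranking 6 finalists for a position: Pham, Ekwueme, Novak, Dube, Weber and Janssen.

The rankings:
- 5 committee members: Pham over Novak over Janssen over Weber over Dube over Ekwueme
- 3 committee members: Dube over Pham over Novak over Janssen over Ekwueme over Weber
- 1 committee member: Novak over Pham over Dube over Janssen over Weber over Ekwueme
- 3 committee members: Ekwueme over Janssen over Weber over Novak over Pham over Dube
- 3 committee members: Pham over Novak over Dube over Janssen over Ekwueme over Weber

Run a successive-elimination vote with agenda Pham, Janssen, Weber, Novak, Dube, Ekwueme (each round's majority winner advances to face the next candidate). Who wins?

Round 1: Pham vs Janssen — 12–3, Pham advances.
Round 2: Pham vs Weber — 12–3, Pham advances.
Round 3: Pham vs Novak — 11–4, Pham advances.
Round 4: Pham vs Dube — 12–3, Pham advances.
Round 5: Pham vs Ekwueme — 12–3, Pham advances.
Pham survives the agenda.

Pham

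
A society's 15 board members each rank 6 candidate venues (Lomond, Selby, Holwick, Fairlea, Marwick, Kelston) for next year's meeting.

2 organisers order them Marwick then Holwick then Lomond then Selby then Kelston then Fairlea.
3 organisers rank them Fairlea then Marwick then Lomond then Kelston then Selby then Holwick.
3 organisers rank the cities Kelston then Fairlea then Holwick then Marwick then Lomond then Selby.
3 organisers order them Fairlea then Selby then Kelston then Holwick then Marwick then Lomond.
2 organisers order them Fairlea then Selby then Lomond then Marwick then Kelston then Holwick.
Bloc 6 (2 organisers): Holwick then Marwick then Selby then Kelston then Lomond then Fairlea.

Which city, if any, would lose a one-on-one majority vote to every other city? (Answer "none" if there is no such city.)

none

Head-to-head results (15 organisers):
Lomond vs Selby: Lomond preferred on 2+3+3 = 8 ballots; Lomond wins 8–7.
Lomond vs Holwick: Lomond preferred on 3+2 = 5 ballots; Holwick wins 10–5.
Lomond vs Fairlea: 4 to 11, Fairlea.
Lomond vs Marwick: Marwick wins 13–2.
Lomond vs Kelston: Lomond is ranked higher on 2+3+2 = 7 ballots, Kelston on 8. Kelston wins 8–7.
Selby vs Holwick: Selby is ranked higher on 3+3+2 = 8 ballots, Holwick on 7. Selby wins 8–7.
Selby–Fairlea: Fairlea 11–4.
Selby vs Marwick: 5 to 10, Marwick.
Selby vs Kelston: Selby, 9–6.
Holwick vs Fairlea: Fairlea, 11–4.
Holwick vs Marwick: Holwick preferred on 3+3+2 = 8 ballots; Holwick wins 8–7.
Holwick vs Kelston: 4 to 11, Kelston.
Fairlea vs Marwick: Fairlea preferred on 3+3+3+2 = 11 ballots; Fairlea wins 11–4.
Fairlea vs Kelston: Fairlea is ranked higher on 3+3+2 = 8 ballots, Kelston on 7. Fairlea wins 8–7.
Marwick vs Kelston: Marwick wins 9–6.
Every city wins at least one matchup (Lomond beats Selby; Selby beats Holwick; Holwick beats Lomond; Fairlea beats Lomond; Marwick beats Lomond; Kelston beats Lomond), so there is no Condorcet loser.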